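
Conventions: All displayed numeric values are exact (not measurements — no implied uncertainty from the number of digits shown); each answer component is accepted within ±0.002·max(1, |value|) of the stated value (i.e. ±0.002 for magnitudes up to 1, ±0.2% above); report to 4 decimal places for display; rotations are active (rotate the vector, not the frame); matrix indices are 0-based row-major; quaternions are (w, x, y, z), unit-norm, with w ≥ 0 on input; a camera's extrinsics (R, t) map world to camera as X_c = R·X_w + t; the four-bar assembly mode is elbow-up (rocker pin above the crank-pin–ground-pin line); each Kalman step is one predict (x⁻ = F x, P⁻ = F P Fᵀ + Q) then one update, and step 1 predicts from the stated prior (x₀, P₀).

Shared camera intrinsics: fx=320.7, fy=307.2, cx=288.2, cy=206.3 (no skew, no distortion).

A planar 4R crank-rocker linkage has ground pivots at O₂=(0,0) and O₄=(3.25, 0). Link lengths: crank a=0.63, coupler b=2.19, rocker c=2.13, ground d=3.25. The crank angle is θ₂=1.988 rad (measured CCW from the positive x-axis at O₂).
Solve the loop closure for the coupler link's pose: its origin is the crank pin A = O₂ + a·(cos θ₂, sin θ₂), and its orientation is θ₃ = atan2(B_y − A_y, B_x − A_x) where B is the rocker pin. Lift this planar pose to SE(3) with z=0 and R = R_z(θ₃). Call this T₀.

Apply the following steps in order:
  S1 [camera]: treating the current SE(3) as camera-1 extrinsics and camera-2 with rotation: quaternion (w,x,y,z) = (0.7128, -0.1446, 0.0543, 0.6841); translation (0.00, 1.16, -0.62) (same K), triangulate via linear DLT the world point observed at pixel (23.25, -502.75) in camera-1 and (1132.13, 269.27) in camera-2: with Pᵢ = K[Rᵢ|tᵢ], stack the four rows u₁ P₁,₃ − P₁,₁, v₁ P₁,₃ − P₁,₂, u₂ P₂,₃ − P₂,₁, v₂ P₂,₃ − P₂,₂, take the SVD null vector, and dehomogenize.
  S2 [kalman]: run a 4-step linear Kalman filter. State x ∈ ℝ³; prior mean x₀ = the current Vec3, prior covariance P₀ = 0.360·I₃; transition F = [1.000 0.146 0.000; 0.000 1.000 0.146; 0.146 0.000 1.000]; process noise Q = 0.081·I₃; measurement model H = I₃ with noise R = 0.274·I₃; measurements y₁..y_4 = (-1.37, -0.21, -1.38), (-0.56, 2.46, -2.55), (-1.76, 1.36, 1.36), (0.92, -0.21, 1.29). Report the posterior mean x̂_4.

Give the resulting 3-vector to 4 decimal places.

source (fourbar_fk): coupler pose = R=[0.9077 -0.4196 0.0000; 0.4196 0.9077 0.0000; 0.0000 0.0000 1.0000], t=(-0.2553, 0.5760, 0.0000)
after S1 (triangulate): (-1.2358, -1.8773, 0.7134)
after S2 (kf_track): (-0.1822, 0.5244, 0.2880)

result = (-0.1822, 0.5244, 0.2880)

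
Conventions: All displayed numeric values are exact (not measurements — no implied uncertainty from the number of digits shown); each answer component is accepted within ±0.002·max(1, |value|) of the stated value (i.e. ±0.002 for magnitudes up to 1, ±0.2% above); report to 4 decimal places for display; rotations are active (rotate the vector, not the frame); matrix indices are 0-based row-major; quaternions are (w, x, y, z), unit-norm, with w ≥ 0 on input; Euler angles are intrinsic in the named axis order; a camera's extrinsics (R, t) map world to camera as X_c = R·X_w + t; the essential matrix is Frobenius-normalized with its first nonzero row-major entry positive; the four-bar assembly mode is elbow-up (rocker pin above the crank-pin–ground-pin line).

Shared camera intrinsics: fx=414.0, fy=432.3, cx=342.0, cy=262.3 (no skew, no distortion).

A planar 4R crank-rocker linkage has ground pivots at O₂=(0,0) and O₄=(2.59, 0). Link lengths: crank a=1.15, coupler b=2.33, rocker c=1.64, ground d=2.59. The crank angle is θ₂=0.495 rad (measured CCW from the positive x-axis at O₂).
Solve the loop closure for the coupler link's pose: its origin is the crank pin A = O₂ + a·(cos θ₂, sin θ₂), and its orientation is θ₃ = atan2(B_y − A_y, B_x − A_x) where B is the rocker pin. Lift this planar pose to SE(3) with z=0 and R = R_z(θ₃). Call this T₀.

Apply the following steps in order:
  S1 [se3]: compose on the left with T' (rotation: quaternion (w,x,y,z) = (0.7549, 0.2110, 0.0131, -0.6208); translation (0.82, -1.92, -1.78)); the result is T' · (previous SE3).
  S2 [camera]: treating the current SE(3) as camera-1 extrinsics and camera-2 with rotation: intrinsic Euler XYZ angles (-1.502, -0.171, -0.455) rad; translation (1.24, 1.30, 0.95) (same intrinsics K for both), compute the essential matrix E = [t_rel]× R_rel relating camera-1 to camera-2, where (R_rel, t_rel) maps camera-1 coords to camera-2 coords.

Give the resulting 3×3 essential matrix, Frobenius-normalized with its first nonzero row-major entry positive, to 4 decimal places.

matrix = [0.2315 0.5529 -0.1338; 0.4474 0.1613 0.0899; 0.4480 -0.3315 0.2793]

source (fourbar_fk): coupler pose = R=[0.9015 -0.4327 0.0000; 0.4327 0.9015 0.0000; 0.0000 0.0000 1.0000], t=(1.0120, 0.5463, 0.0000)
after S1 (compose_se3): R=[0.6143 0.7510 -0.2422; -0.7794 0.5295 -0.3348; -0.1232 0.3945 0.9106], t=(1.5666, -2.7864, -1.9000)
after S2 (essential): [0.2315 0.5529 -0.1338; 0.4474 0.1613 0.0899; 0.4480 -0.3315 0.2793]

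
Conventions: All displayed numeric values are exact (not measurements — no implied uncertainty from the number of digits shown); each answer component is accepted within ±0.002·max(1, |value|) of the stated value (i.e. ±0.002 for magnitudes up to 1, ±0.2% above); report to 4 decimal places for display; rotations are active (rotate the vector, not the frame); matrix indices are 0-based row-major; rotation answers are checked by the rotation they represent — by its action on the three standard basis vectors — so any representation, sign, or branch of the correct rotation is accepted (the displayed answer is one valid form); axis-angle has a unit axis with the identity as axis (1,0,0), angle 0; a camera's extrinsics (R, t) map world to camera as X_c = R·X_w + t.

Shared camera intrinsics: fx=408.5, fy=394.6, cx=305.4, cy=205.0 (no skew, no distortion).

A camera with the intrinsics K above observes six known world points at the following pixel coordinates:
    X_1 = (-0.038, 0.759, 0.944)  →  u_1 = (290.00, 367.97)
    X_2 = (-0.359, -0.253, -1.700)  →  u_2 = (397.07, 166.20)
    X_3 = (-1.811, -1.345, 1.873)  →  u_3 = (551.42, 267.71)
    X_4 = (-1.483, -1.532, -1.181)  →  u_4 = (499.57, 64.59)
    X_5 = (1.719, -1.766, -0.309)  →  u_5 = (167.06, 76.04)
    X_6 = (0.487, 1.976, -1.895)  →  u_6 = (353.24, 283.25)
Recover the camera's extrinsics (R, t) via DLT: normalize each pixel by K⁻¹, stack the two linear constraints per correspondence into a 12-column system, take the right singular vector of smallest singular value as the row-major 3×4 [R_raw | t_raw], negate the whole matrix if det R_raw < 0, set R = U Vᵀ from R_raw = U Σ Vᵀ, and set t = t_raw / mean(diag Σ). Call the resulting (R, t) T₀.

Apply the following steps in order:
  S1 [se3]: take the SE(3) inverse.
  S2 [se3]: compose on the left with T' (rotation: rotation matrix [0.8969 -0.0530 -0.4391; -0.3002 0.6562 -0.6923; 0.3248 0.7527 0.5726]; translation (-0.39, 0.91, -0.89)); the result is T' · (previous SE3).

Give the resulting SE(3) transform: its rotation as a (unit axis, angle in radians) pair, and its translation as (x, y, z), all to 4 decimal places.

rotation (axis_angle) = ((0.1341, 0.7616, 0.6340), 2.2718), translation = (-3.1492, -2.1716, -1.2812)

source (pnp_recover): camera pose = R=[-0.8914 0.1280 -0.4347; -0.0854 0.8947 0.4385; 0.4451 0.4280 -0.7866], t=(0.1400, 0.4300, 4.1301)
after S1 (invert_se3): R=[-0.8914 -0.0854 0.4451; 0.1280 0.8947 0.4280; -0.4347 0.4385 -0.7866], t=(-1.6767, -2.1704, 3.1209)
after S2 (compose_se3): R=[-0.6154 -0.3165 0.7219; 0.6526 0.3091 0.6918; -0.4421 0.8968 0.0163], t=(-3.1492, -2.1716, -1.2812)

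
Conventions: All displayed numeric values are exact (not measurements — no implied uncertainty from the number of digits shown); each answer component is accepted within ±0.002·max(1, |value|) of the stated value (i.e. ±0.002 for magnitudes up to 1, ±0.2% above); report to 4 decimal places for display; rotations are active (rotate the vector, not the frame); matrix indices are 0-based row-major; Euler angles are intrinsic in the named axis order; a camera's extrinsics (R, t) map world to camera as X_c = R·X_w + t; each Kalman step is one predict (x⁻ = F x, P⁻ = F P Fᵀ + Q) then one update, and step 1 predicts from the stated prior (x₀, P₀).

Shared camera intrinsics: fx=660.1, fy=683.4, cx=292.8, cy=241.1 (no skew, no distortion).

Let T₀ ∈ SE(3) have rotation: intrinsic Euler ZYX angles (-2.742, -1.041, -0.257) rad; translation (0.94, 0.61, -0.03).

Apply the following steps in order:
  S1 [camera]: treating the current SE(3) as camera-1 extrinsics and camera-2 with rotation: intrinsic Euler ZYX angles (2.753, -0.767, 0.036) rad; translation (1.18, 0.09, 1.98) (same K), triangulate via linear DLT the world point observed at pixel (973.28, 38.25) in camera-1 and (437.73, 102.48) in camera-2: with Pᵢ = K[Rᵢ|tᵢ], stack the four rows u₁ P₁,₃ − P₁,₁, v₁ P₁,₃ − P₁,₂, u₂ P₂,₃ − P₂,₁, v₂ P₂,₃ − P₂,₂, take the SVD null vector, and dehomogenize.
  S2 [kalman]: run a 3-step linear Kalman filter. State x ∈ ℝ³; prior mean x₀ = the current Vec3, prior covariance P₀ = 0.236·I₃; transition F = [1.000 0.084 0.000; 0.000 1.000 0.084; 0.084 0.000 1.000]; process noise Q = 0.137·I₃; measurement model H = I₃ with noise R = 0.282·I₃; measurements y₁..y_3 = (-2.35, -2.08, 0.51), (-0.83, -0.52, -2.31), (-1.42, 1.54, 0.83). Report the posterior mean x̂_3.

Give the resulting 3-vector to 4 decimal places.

result = (-1.1235, 0.4299, 0.0001)

after S1 (triangulate): (1.3090, 0.9884, 1.3737)
after S2 (kf_track): (-1.1235, 0.4299, 0.0001)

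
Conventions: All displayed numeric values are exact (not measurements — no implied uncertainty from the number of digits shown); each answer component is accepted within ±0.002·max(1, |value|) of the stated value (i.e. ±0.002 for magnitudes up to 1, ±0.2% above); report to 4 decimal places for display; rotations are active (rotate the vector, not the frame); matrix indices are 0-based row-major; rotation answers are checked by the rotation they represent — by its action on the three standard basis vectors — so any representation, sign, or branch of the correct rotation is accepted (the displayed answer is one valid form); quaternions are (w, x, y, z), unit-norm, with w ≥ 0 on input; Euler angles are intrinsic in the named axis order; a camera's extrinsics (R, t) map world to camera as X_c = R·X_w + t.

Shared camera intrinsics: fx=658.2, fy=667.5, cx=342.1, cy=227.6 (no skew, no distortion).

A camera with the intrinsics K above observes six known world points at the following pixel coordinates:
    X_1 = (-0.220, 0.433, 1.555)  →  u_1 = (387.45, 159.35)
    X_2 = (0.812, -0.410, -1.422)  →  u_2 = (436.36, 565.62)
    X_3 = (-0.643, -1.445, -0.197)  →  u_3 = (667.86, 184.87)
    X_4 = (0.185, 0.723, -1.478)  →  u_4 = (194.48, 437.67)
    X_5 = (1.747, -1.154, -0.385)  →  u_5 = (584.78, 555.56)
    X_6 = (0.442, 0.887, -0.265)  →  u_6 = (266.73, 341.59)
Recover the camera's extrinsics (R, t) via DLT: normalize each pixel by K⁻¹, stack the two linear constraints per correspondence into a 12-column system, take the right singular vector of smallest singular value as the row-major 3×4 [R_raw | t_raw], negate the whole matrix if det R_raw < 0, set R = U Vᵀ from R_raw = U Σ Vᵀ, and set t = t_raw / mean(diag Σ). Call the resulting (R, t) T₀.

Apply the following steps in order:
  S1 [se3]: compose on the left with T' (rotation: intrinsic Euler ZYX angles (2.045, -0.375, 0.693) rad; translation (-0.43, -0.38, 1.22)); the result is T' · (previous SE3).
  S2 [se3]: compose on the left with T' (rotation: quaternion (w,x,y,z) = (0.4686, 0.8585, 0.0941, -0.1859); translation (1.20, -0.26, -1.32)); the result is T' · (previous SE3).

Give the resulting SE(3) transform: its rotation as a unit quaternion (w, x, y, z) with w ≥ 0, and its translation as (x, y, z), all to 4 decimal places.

source (pnp_recover): camera pose = R=[0.0932 -0.9550 0.2816; 0.9178 -0.0273 -0.3961; 0.3860 0.2953 0.8739], t=(0.3800, 0.2600, 4.1699)
after S1 (compose_se3): R=[-0.3006 0.6274 0.7183; -0.4205 -0.7632 0.4906; 0.8560 -0.1546 0.4933], t=(2.1649, -0.0398, 4.4988)
after S2 (compose_se3): R=[-0.6135 0.3524 0.7067; -0.4865 0.5364 -0.6897; -0.6221 -0.7669 -0.1576], t=(2.1244, -4.0428, -4.4447)

rotation (quat) = (0.4374, -0.0441, 0.7595, -0.4795), translation = (2.1244, -4.0428, -4.4447)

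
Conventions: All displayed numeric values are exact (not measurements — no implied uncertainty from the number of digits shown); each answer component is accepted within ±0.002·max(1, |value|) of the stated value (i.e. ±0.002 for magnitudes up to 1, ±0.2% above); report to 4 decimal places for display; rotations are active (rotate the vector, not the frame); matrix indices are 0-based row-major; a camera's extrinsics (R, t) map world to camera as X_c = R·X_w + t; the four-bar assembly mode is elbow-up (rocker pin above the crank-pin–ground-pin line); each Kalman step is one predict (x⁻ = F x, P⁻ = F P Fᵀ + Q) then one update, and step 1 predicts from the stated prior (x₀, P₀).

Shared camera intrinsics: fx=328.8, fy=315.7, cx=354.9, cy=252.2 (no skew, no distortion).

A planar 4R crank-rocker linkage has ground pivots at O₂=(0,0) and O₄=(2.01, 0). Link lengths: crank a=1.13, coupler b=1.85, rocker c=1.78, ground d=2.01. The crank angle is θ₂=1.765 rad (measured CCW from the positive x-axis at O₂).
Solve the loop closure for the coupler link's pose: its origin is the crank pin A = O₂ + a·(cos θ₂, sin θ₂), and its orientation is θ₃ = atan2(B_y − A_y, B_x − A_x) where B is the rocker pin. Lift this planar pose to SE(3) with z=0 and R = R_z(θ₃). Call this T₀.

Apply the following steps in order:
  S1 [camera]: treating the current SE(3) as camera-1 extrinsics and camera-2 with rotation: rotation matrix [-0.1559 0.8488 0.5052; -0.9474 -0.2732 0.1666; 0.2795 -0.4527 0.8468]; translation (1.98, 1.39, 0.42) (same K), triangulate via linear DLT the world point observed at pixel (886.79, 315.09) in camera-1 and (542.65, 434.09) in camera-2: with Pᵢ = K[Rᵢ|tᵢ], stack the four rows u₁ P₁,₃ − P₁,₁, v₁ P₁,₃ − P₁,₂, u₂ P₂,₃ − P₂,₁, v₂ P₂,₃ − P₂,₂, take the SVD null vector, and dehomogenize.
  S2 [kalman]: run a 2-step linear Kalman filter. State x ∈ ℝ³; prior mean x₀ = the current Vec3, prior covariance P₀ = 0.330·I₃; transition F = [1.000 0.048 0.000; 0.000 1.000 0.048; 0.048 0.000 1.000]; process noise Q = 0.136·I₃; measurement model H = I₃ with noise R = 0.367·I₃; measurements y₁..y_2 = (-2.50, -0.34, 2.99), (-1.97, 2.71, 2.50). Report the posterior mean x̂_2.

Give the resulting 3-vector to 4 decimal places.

result = (-1.4596, 0.9512, 2.2152)

source (fourbar_fk): coupler pose = R=[0.9450 -0.3272 0.0000; 0.3272 0.9450 0.0000; 0.0000 0.0000 1.0000], t=(-0.2181, 1.1088, 0.0000)
after S1 (triangulate): (0.8649, -1.3377, 0.6410)
after S2 (kf_track): (-1.4596, 0.9512, 2.2152)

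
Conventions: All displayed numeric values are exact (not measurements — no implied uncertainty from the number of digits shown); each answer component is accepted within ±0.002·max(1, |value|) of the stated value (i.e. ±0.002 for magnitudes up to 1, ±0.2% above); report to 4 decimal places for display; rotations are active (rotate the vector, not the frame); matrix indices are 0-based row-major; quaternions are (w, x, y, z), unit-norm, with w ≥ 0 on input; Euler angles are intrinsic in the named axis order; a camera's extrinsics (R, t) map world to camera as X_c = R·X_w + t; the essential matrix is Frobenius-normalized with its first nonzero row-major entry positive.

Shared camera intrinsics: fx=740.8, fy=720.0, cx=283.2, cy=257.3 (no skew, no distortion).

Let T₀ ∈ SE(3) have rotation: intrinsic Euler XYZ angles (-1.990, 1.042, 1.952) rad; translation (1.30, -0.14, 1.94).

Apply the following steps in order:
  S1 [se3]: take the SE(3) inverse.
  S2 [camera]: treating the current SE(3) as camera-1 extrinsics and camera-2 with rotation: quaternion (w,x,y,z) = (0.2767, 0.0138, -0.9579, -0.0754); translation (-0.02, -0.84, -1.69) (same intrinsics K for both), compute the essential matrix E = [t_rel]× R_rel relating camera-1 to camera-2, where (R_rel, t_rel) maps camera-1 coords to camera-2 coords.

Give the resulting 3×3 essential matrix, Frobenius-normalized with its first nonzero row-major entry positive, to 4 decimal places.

after S1 (invert_se3): R=[-0.1877 -0.0844 -0.9786; -0.4683 0.8835 0.0136; 0.8634 0.4608 -0.2053], t=(2.1307, 0.7060, -0.6596)
after S2 (essential): [0.2233 -0.5041 -0.0839; 0.0553 0.2689 -0.6312; -0.1986 0.3291 0.2595]

matrix = [0.2233 -0.5041 -0.0839; 0.0553 0.2689 -0.6312; -0.1986 0.3291 0.2595]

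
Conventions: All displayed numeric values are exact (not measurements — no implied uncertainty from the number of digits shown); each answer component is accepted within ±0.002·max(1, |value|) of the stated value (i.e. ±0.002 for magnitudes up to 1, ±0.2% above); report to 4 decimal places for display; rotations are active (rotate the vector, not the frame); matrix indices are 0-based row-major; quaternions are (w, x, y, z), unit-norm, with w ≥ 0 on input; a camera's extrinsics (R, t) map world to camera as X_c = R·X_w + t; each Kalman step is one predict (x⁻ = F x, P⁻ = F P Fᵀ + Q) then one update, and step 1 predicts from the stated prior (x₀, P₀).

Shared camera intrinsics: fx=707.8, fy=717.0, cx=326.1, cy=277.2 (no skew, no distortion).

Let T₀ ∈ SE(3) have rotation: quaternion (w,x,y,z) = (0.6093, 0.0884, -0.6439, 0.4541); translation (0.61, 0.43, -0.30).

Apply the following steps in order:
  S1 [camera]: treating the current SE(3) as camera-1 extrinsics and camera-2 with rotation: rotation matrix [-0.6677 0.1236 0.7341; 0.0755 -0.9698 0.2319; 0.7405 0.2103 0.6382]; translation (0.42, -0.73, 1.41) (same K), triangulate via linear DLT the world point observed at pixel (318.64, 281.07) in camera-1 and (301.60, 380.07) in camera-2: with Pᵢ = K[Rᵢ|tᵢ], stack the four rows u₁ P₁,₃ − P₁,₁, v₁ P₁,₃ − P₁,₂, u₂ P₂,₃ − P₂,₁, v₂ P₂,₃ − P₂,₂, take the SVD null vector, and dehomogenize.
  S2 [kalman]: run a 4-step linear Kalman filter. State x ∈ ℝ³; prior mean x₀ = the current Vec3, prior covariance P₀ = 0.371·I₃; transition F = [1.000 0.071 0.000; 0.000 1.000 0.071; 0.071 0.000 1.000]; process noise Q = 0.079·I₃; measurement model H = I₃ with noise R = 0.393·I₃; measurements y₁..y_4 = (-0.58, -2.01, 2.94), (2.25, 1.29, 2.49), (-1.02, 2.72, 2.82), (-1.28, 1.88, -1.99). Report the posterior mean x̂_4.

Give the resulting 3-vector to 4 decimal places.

after S1 (triangulate): (1.8137, -0.8386, 1.0652)
after S2 (kf_track): (-0.2351, 1.3406, 0.8943)

result = (-0.2351, 1.3406, 0.8943)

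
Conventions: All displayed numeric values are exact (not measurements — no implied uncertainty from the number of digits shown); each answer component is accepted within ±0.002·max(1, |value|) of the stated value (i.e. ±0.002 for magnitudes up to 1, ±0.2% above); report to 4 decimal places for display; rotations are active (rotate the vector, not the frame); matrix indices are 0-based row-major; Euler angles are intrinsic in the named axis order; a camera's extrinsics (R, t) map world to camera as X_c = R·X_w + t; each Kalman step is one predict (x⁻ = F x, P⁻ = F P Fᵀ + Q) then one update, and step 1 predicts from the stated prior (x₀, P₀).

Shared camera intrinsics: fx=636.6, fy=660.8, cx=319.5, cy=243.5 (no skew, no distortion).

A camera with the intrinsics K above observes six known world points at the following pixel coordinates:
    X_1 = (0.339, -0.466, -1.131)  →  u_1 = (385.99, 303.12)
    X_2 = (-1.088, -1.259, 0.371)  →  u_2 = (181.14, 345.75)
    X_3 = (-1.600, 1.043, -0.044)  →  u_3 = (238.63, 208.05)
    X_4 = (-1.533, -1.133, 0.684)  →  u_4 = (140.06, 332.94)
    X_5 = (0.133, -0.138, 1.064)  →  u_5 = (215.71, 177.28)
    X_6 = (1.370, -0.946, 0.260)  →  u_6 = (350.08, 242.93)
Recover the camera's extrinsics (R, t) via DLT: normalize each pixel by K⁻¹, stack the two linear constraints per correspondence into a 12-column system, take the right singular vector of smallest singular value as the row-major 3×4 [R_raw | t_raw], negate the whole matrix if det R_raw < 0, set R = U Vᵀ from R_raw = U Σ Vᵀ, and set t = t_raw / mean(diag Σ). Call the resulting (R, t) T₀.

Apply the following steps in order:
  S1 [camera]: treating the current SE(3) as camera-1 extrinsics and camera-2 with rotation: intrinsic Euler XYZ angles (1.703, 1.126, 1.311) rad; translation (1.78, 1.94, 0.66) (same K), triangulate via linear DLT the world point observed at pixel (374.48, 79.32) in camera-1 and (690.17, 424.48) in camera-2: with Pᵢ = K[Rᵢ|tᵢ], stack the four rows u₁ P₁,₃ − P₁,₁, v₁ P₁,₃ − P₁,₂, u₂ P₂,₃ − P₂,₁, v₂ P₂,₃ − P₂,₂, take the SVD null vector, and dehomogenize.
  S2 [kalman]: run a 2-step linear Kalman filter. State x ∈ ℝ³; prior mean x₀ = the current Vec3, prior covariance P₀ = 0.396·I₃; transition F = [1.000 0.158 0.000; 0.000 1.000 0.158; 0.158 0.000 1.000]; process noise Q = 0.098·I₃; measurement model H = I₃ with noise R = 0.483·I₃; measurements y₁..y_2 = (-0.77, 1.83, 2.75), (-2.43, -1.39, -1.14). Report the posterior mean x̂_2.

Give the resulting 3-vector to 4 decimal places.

result = (-0.9387, 0.4133, 0.0849)

source (pnp_recover): camera pose = R=[0.6397 0.1690 -0.7498; -0.3416 -0.8114 -0.4743; -0.6886 0.5595 -0.4613], t=(-0.2699, -0.1800, 6.8310)
after S1 (triangulate): (0.7638, 1.8071, -0.1518)
after S2 (kf_track): (-0.9387, 0.4133, 0.0849)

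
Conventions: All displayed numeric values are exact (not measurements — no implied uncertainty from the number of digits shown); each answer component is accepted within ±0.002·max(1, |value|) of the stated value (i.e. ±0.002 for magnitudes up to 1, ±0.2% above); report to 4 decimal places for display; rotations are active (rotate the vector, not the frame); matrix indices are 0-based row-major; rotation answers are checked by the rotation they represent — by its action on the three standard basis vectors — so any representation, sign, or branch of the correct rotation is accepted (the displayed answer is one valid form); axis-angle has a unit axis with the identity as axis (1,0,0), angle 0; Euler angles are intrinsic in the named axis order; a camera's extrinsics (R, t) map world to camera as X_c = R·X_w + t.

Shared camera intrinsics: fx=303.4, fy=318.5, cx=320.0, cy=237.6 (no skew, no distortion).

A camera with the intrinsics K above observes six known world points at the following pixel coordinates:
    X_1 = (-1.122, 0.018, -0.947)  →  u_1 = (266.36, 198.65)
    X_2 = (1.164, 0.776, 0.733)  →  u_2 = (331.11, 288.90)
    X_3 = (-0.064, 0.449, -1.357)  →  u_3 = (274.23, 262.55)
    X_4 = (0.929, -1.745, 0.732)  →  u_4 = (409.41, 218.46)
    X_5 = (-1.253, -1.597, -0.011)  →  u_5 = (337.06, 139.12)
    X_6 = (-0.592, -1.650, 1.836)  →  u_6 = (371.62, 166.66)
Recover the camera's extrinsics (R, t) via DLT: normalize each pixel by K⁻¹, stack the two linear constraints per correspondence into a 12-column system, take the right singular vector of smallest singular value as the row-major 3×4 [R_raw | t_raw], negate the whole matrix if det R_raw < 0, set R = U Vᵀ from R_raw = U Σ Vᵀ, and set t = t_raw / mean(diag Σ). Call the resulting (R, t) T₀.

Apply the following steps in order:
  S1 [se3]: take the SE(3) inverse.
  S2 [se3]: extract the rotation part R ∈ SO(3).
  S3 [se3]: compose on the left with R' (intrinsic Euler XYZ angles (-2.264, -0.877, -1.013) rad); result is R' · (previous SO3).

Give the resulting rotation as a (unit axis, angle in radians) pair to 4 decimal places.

source (pnp_recover): camera pose = R=[0.6027 -0.7383 0.3027; 0.7968 0.5769 -0.1795; -0.0421 0.3494 0.9360], t=(-0.0700, -0.0100, 6.7497)
after S1 (invert_se3): R=[0.6027 0.7968 -0.0421; -0.7383 0.5769 0.3494; 0.3027 -0.1795 0.9360], t=(0.3342, -2.4041, -6.2986)
after S2 (rot_of_se3): [0.6027 0.7968 -0.0421; -0.7383 0.5769 0.3494; 0.3027 -0.1795 0.9360]
after S3 (compose_so3): [-0.4293 0.7207 -0.5443; 0.5436 0.6875 0.4816; 0.7213 -0.0892 -0.6869]

rotation (axis_angle) = ((-0.4078, -0.9043, -0.1266), 2.3665)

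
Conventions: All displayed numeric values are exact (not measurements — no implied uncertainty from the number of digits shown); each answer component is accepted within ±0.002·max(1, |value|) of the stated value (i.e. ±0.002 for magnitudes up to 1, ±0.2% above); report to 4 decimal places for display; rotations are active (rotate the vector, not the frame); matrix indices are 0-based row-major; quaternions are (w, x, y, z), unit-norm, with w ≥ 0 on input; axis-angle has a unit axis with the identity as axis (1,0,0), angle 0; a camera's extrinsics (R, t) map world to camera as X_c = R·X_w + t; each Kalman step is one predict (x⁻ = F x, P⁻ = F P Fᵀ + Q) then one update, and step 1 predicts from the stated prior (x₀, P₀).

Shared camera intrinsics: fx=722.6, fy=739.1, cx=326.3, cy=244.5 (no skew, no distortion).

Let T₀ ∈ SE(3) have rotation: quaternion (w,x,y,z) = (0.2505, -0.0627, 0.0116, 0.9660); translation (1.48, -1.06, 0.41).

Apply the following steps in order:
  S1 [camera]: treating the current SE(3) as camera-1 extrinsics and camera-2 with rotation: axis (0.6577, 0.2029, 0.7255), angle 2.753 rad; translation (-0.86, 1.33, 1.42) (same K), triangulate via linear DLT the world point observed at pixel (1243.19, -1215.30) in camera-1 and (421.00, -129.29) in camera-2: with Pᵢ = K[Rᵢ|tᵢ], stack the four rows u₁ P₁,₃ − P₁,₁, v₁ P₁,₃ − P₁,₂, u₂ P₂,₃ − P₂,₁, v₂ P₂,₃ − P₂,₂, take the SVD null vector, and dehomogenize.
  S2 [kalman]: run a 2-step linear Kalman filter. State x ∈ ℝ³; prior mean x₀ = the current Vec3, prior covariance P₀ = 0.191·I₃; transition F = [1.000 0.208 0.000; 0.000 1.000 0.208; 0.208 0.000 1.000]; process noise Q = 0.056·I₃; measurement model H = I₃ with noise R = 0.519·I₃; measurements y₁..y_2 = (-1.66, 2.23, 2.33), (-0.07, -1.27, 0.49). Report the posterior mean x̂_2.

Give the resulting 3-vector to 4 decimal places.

result = (-0.7567, 1.0669, 0.6725)

after S1 (triangulate): (-1.3605, 1.4163, 0.9086)
after S2 (kf_track): (-0.7567, 1.0669, 0.6725)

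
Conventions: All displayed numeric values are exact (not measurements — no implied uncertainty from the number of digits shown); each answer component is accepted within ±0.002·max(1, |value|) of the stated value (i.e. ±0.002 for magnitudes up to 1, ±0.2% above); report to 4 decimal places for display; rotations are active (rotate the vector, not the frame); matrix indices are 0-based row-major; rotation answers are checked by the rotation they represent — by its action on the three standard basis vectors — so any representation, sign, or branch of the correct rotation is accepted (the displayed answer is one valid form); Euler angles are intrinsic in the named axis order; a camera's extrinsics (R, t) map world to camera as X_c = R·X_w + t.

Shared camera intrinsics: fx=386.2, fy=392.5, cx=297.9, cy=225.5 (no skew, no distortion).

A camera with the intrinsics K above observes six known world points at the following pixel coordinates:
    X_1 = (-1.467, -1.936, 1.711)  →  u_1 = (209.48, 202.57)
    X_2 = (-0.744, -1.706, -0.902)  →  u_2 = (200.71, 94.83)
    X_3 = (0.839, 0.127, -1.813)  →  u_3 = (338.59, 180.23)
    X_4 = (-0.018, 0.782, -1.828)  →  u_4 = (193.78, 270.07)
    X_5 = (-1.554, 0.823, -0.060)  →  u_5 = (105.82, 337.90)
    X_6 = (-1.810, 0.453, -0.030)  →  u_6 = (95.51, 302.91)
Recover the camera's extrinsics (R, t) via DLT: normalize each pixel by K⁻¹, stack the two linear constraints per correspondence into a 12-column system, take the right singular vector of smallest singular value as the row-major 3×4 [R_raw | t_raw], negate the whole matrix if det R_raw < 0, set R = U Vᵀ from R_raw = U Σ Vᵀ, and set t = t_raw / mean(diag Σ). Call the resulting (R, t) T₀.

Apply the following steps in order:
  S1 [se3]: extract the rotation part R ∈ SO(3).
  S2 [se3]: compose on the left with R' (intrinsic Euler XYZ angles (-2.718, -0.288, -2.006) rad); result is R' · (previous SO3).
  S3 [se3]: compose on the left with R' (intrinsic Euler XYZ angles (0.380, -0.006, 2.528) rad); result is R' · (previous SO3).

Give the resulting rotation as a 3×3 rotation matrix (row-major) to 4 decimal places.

source (pnp_recover): camera pose = R=[0.9938 -0.0614 0.0924; 0.0087 0.8735 0.4868; -0.1106 -0.4830 0.8686], t=(-0.3900, 0.4701, 4.2800)
after S1 (rot_of_se3): [0.9938 -0.0614 0.0924; 0.0087 0.8735 0.4868; -0.1106 -0.4830 0.8686]
after S2 (compose_so3): [-0.3627 0.9214 0.1392; 0.7333 0.1901 0.6528; 0.5751 0.3388 -0.7446]
after S3 (compose_so3): [-0.1291 -0.8648 -0.4852; -0.9637 0.2247 -0.1439; 0.2335 0.4490 -0.8625]

rotation (matrix) = ((-0.1291, -0.8648, -0.4852), (-0.9637, 0.2247, -0.1439), (0.2335, 0.4490, -0.8625))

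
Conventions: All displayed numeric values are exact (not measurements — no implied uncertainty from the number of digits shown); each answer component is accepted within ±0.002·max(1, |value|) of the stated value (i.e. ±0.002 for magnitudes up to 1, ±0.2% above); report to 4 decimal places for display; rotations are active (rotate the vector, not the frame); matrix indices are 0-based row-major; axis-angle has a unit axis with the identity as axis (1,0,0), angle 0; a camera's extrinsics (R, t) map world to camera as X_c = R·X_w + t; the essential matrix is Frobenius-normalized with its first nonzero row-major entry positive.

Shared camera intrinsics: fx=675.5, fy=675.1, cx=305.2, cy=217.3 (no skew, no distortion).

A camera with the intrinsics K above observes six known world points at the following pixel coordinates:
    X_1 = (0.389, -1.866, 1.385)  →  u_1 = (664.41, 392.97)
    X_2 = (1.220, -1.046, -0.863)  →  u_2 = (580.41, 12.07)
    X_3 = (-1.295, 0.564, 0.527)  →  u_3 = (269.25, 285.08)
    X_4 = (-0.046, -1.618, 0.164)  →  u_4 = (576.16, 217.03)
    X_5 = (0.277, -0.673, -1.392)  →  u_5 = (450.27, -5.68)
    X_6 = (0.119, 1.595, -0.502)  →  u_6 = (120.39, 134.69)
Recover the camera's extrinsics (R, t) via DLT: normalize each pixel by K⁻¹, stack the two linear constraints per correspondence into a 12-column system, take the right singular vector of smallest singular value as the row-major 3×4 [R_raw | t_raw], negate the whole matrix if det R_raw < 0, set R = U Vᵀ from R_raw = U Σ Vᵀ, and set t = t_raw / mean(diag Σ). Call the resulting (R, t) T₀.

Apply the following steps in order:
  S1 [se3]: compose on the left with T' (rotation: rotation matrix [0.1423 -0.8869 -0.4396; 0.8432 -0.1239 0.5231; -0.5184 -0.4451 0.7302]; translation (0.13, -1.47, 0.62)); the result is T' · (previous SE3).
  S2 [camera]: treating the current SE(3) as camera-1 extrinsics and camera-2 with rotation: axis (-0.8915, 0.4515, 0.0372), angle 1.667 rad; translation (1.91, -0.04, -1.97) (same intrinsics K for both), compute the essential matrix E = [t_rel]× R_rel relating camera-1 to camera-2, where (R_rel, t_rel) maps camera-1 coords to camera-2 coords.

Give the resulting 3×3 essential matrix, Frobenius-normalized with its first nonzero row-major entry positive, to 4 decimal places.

matrix = [0.3543 0.1408 0.0611; 0.0032 0.6167 -0.3264; 0.5683 0.0342 0.1998]

source (pnp_recover): camera pose = R=[0.1260 -0.9904 0.0568; -0.1085 0.0432 0.9932; -0.9861 -0.1313 -0.1021], t=(0.3800, -0.1000, 4.7100)
after S1 (compose_se3): R=[0.5476 -0.1215 -0.8279; -0.3961 -0.9091 -0.1286; -0.7370 0.3984 -0.5460], t=(-1.7975, 1.3265, 3.9067)
after S2 (essential): [0.3543 0.1408 0.0611; 0.0032 0.6167 -0.3264; 0.5683 0.0342 0.1998]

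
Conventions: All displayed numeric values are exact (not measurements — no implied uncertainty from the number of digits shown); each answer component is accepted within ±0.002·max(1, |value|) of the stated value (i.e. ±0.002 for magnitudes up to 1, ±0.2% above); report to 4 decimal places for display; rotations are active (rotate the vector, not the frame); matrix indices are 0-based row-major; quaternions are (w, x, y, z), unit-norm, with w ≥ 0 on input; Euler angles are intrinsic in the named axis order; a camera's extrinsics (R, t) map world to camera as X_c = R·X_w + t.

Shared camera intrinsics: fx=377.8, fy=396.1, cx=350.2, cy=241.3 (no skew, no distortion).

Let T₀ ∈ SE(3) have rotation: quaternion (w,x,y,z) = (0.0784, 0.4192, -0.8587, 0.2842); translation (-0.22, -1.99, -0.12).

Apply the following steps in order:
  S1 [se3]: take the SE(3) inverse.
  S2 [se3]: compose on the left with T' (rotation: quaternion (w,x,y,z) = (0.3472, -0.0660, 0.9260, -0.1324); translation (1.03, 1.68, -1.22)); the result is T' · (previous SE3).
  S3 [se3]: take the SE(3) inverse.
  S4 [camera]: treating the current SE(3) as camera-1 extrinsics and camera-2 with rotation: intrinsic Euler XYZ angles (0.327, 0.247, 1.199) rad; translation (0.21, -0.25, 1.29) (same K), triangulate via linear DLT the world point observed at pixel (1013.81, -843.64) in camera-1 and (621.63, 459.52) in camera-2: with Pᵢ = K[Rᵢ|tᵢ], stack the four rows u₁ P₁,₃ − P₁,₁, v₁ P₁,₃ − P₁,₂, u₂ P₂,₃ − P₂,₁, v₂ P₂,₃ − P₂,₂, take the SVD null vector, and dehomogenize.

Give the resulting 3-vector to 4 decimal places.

result = (1.1518, -0.3915, -0.1009)

after S1 (invert_se3): R=[-0.6363 -0.6754 0.3729; -0.7645 0.4870 -0.4224; 0.1036 -0.5538 -0.8262], t=(-1.4392, 0.7503, -1.1784)
after S2 (compose_se3): R=[0.5689 0.1261 -0.8127; -0.6154 0.7208 -0.3190; 0.5455 0.6816 0.4876], t=(1.3085, 2.9407, 0.3149)
after S3 (invert_se3): R=[0.5689 -0.6154 0.5455; 0.1261 0.7208 0.6816; -0.8127 -0.3190 0.4876], t=(0.8935, -2.4992, 1.8479)
after S4 (triangulate): (1.1518, -0.3915, -0.1009)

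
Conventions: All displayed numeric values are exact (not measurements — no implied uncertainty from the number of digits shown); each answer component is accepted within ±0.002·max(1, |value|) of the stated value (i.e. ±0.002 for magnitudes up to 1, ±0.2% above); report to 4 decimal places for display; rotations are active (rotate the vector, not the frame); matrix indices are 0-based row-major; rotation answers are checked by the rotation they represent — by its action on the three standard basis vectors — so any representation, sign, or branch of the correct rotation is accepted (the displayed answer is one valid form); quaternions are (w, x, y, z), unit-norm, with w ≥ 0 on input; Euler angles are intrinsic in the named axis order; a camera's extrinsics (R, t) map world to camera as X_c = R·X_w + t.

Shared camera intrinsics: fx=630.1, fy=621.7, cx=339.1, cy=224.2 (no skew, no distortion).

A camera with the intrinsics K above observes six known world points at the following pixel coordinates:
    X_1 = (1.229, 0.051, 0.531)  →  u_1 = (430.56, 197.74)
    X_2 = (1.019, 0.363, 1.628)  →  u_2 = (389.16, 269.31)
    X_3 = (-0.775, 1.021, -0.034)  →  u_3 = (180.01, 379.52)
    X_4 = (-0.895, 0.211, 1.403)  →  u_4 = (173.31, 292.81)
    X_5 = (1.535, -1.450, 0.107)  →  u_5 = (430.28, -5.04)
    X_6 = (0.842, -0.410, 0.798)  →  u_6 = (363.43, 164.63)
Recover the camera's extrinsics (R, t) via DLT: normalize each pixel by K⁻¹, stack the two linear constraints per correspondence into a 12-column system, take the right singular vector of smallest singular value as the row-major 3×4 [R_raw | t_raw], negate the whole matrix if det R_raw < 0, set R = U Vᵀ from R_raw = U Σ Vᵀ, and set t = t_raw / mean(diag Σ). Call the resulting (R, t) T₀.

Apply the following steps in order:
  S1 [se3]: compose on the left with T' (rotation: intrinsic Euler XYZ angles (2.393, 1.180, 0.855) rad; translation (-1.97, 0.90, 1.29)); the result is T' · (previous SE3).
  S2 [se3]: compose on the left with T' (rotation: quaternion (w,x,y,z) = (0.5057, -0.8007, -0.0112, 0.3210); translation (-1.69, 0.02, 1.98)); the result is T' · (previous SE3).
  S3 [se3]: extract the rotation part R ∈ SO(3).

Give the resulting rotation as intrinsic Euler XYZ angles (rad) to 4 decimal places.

source (pnp_recover): camera pose = R=[0.9683 0.2277 -0.1029; -0.1935 0.9438 0.2681; 0.1582 -0.2396 0.9579], t=(-0.4400, -0.1600, 4.1801)
after S1 (compose_se3): R=[0.4439 -0.4359 0.7829; 0.0084 -0.8716 -0.4901; 0.8960 0.2242 -0.3832], t=(1.8309, 0.0307, -0.2878)
after S2 (compose_se3): R=[-0.1210 -0.1964 0.9730; 0.8671 0.4562 0.1999; -0.4832 0.8679 0.1151], t=(-0.0950, 0.4012, 1.1158)
after S3 (rot_of_se3): [-0.1210 -0.1964 0.9730; 0.8671 0.4562 0.1999; -0.4832 0.8679 0.1151]

rotation (euler_xyz) = (-1.0485, 1.3380, 2.1231)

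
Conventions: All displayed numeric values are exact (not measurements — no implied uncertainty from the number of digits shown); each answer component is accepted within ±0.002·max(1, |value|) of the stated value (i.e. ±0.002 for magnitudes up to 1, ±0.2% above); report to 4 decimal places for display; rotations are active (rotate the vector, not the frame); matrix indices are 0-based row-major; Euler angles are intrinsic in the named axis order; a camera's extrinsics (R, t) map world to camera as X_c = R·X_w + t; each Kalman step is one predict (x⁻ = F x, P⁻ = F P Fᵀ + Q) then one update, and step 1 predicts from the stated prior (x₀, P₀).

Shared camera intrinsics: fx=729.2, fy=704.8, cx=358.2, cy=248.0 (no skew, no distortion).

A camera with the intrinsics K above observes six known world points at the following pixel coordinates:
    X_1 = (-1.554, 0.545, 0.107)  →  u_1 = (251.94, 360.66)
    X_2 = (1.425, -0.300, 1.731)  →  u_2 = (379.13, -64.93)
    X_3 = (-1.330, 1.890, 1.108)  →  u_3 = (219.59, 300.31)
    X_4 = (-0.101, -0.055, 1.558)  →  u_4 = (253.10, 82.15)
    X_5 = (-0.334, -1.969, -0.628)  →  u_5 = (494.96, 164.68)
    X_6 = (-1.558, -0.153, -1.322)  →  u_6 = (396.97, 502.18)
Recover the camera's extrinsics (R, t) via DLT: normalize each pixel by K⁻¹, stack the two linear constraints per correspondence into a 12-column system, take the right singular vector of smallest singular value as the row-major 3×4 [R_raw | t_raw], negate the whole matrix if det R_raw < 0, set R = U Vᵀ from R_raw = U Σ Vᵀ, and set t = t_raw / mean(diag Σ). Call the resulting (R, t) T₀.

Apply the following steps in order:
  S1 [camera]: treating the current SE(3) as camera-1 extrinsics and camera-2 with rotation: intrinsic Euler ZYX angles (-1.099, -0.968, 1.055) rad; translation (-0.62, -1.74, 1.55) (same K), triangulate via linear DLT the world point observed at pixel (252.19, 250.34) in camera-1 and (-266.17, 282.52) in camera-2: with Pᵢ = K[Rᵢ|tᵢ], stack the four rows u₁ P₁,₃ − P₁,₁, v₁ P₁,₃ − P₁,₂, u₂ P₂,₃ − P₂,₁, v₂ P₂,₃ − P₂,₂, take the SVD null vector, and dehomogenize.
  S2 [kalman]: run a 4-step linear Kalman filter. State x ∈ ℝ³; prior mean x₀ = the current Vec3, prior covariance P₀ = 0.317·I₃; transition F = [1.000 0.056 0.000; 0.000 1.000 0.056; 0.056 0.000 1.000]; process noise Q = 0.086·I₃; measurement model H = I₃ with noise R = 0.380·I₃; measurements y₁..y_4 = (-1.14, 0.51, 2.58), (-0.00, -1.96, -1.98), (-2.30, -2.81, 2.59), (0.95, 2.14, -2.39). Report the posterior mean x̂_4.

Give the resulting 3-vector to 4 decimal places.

source (pnp_recover): camera pose = R=[0.7047 0.0139 -0.7094; -0.6683 0.3489 -0.6570; 0.2384 0.9370 0.2552], t=(0.3900, -0.3100, 5.1401)
after S1 (triangulate): (-0.7881, 1.7215, 1.2094)
after S2 (kf_track): (-0.4602, 0.1094, -0.2391)

result = (-0.4602, 0.1094, -0.2391)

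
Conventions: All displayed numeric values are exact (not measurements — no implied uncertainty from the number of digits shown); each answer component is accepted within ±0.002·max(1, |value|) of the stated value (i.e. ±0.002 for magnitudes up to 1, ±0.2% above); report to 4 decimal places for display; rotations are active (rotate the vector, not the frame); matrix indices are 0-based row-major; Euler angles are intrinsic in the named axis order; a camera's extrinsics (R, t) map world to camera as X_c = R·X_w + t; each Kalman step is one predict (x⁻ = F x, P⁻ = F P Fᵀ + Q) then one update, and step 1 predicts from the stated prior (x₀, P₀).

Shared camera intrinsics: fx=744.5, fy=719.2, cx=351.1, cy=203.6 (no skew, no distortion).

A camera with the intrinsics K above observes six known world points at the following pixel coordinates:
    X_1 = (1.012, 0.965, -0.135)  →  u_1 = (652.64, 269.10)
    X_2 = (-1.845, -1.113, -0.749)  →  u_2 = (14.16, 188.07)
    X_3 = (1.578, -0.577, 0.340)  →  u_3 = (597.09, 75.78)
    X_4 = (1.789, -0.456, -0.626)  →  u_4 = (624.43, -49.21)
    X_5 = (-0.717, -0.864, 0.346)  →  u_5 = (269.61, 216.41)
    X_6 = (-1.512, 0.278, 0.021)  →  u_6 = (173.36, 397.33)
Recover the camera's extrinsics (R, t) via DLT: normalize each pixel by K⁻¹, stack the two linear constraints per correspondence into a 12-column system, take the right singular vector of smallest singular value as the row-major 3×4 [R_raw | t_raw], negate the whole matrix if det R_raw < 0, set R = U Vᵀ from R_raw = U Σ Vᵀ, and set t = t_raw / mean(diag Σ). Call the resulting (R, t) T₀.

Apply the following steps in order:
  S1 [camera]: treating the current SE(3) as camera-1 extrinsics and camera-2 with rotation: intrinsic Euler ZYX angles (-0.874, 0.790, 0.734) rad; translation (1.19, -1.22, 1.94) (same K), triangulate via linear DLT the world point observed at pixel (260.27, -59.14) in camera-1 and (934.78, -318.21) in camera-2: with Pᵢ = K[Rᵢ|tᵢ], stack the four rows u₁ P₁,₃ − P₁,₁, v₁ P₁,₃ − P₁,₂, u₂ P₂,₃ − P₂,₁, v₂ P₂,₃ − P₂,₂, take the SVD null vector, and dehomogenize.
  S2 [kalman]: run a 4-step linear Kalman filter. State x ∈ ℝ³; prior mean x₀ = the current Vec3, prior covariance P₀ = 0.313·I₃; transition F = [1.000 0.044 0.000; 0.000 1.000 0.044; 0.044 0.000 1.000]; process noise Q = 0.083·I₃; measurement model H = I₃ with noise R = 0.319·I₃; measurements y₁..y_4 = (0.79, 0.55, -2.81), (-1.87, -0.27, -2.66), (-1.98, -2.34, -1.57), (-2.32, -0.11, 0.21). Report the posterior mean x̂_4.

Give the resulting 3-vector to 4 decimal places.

source (pnp_recover): camera pose = R=[0.8683 0.3243 0.3754; -0.4855 0.7109 0.5088; -0.1019 -0.6241 0.7747], t=(0.2200, 0.1800, 4.1699)
after S1 (triangulate): (0.2017, -1.2216, -1.2730)
after S2 (kf_track): (-1.6344, -0.8284, -1.1862)

result = (-1.6344, -0.8284, -1.1862)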